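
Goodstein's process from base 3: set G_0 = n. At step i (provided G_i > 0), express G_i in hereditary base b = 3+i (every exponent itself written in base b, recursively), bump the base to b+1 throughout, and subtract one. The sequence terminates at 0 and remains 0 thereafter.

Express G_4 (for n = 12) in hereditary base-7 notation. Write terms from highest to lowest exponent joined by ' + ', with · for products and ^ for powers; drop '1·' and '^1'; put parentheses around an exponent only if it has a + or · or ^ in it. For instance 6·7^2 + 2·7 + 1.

(0) 12|_3 = 3^2 + 3 ↦ 4^2 + 4|_4 = 20 ⇒ 19
(1) 19|_4 = 4^2 + 3 ↦ 5^2 + 3|_5 = 28 ⇒ 27
(2) 27|_5 = 5^2 + 2 ↦ 6^2 + 2|_6 = 38 ⇒ 37
(3) 37|_6 = 6^2 + 1 ↦ 7^2 + 1|_7 = 50 ⇒ 49
(4) 49|_7 = 7^2 ↦ 8^2|_8 = 64 ⇒ 63

7^2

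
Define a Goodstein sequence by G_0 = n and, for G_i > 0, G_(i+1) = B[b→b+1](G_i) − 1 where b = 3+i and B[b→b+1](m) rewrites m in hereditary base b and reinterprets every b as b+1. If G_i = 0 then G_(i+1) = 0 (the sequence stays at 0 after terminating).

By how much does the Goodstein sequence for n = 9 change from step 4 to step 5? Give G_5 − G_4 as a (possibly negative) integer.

(0) 9|_3 = 3^2 ↦ 4^2|_4 = 16 ⇒ 15
(1) 15|_4 = 3·4 + 3 ↦ 3·5 + 3|_5 = 18 ⇒ 17
(2) 17|_5 = 3·5 + 2 ↦ 3·6 + 2|_6 = 20 ⇒ 19
(3) 19|_6 = 3·6 + 1 ↦ 3·7 + 1|_7 = 22 ⇒ 21
(4) 21|_7 = 3·7 ↦ 3·8|_8 = 24 ⇒ 23

2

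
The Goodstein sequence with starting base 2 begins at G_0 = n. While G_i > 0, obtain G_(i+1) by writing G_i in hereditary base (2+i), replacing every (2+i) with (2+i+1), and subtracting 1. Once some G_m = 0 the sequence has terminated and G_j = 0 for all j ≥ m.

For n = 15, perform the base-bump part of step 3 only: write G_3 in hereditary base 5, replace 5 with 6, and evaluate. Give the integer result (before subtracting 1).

step 0: 15 = 2^(2 + 1) + 2^2 + 2 + 1; sub 3 for 2: 3^(3 + 1) + 3^3 + 3 + 1; = 112; G_1 = 112−1 = 111
step 1: 111 = 3^(3 + 1) + 3^3 + 3; sub 4 for 3: 4^(4 + 1) + 4^4 + 4; = 1284; G_2 = 1284−1 = 1283
step 2: 1283 = 4^(4 + 1) + 4^4 + 3; sub 5 for 4: 5^(5 + 1) + 5^5 + 3; = 18753; G_3 = 18753−1 = 18752
step 3: 18752 = 5^(5 + 1) + 5^5 + 2; sub 6 for 5: 6^(6 + 1) + 6^6 + 2; = 326594; G_4 = 326594−1 = 326593

326594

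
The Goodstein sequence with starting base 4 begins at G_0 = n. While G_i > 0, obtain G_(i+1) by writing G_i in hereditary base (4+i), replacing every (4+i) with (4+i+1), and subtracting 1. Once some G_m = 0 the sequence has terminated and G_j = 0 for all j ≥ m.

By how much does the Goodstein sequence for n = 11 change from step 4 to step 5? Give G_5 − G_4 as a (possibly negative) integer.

G_0=11  [base 4] 2·4 + 3  →[4↦5]→  2·5 + 3 = 13  −1 ⇒ G_1=12
G_1=12  [base 5] 2·5 + 2  →[5↦6]→  2·6 + 2 = 14  −1 ⇒ G_2=13
G_2=13  [base 6] 2·6 + 1  →[6↦7]→  2·7 + 1 = 15  −1 ⇒ G_3=14
G_3=14  [base 7] 2·7  →[7↦8]→  2·8 = 16  −1 ⇒ G_4=15
G_4=15  [base 8] 8 + 7  →[8↦9]→  9 + 7 = 16  −1 ⇒ G_5=15

0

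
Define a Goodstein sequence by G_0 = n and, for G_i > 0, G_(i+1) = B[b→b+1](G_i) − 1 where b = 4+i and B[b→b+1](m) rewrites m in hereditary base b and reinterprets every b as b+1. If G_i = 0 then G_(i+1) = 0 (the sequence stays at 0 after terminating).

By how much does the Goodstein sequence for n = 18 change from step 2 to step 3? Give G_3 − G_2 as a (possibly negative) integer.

12

base 4: 18 = 4^2 + 2; at 5: 5^2 + 2 = 27; next = 26
base 5: 26 = 5^2 + 1; at 6: 6^2 + 1 = 37; next = 36
base 6: 36 = 6^2; at 7: 7^2 = 49; next = 48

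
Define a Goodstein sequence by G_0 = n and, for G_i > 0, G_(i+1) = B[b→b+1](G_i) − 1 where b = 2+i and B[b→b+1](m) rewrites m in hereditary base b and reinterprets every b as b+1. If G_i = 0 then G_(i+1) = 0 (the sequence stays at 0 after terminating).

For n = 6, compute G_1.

G_0 = 6. HB_2(6) = 2^2 + 2. Bump = 30. G_1 = 29.
G_1 = 29. HB_3(29) = 3^3 + 2. Bump = 258. G_2 = 257.

29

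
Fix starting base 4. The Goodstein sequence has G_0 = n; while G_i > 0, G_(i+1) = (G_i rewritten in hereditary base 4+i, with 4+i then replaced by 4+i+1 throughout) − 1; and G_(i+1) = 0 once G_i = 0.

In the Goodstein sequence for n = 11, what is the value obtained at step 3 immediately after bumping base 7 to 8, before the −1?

16

[0] 11 ≡ 2·4 + 3 (base 4). Lift 5: 13. −1: 12.
[1] 12 ≡ 2·5 + 2 (base 5). Lift 6: 14. −1: 13.
[2] 13 ≡ 2·6 + 1 (base 6). Lift 7: 15. −1: 14.
[3] 14 ≡ 2·7 (base 7). Lift 8: 16. −1: 15.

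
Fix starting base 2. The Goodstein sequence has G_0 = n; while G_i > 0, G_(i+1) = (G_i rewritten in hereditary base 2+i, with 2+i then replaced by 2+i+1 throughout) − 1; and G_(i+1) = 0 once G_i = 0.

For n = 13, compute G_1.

108

G_0=13  [base 2] 2^(2 + 1) + 2^2 + 1  →[2↦3]→  3^(3 + 1) + 3^3 + 1 = 109  −1 ⇒ G_1=108
G_1=108  [base 3] 3^(3 + 1) + 3^3  →[3↦4]→  4^(4 + 1) + 4^4 = 1280  −1 ⇒ G_2=1279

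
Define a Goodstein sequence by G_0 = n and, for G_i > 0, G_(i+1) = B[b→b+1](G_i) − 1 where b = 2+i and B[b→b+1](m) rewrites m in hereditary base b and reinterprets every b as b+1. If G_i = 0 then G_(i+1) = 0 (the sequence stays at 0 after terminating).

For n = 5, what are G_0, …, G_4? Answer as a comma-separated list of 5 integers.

G_0 = 5. HB_2(5) = 2^2 + 1. Bump = 28. G_1 = 27.
G_1 = 27. HB_3(27) = 3^3. Bump = 256. G_2 = 255.
G_2 = 255. HB_4(255) = 3·4^3 + 3·4^2 + 3·4 + 3. Bump = 468. G_3 = 467.
G_3 = 467. HB_5(467) = 3·5^3 + 3·5^2 + 3·5 + 2. Bump = 776. G_4 = 775.

5, 27, 255, 467, 775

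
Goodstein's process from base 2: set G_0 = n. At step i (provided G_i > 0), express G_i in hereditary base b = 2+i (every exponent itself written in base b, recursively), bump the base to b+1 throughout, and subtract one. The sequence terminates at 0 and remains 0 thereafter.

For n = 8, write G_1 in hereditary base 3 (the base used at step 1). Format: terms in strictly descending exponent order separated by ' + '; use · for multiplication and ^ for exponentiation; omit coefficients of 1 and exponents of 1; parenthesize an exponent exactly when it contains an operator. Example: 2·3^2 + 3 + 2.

2·3^3 + 2·3^2 + 2·3 + 2

(0) 8|_2 = 2^(2 + 1) ↦ 3^(3 + 1)|_3 = 81 ⇒ 80
(1) 80|_3 = 2·3^3 + 2·3^2 + 2·3 + 2 ↦ 2·4^4 + 2·4^2 + 2·4 + 2|_4 = 554 ⇒ 553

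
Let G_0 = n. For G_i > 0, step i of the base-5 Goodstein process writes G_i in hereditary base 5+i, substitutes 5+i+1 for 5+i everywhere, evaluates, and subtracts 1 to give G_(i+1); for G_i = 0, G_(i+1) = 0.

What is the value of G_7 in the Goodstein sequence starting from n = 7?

G_0 = 7. HB_5(7) = 5 + 2. Bump = 8. G_1 = 7.
G_1 = 7. HB_6(7) = 6 + 1. Bump = 8. G_2 = 7.
G_2 = 7. HB_7(7) = 7. Bump = 8. G_3 = 7.
G_3 = 7. HB_8(7) = 7. Bump = 7. G_4 = 6.
G_4 = 6. HB_9(6) = 6. Bump = 6. G_5 = 5.
G_5 = 5. HB_10(5) = 5. Bump = 5. G_6 = 4.
G_6 = 4. HB_11(4) = 4. Bump = 4. G_7 = 3.
G_7 = 3. HB_12(3) = 3. Bump = 3. G_8 = 2.

3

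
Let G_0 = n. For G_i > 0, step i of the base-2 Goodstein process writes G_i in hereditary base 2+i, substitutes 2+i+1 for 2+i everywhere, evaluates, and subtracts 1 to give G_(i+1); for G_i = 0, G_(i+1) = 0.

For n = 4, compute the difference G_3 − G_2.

(0) 4|_2 = 2^2 ↦ 3^3|_3 = 27 ⇒ 26
(1) 26|_3 = 2·3^2 + 2·3 + 2 ↦ 2·4^2 + 2·4 + 2|_4 = 42 ⇒ 41
(2) 41|_4 = 2·4^2 + 2·4 + 1 ↦ 2·5^2 + 2·5 + 1|_5 = 61 ⇒ 60

19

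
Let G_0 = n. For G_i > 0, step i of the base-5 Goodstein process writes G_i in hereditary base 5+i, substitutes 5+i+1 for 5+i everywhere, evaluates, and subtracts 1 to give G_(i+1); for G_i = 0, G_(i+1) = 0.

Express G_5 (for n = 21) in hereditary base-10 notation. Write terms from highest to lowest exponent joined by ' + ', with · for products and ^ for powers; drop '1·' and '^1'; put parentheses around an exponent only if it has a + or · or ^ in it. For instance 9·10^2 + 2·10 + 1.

3·10 + 3

i=0: 21 = 4·5 + 1 (b=5); 5→6: 4·6 + 1 = 25; 25−1 = 24
i=1: 24 = 4·6 (b=6); 6→7: 4·7 = 28; 28−1 = 27
i=2: 27 = 3·7 + 6 (b=7); 7→8: 3·8 + 6 = 30; 30−1 = 29
i=3: 29 = 3·8 + 5 (b=8); 8→9: 3·9 + 5 = 32; 32−1 = 31
i=4: 31 = 3·9 + 4 (b=9); 9→10: 3·10 + 4 = 34; 34−1 = 33
i=5: 33 = 3·10 + 3 (b=10); 10→11: 3·11 + 3 = 36; 36−1 = 35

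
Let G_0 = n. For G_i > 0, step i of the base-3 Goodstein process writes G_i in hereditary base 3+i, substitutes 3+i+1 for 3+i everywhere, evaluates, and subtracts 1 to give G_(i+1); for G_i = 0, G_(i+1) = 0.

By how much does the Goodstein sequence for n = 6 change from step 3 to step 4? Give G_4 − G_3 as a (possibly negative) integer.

[0] 6 ≡ 2·3 (base 3). Lift 4: 8. −1: 7.
[1] 7 ≡ 4 + 3 (base 4). Lift 5: 8. −1: 7.
[2] 7 ≡ 5 + 2 (base 5). Lift 6: 8. −1: 7.
[3] 7 ≡ 6 + 1 (base 6). Lift 7: 8. −1: 7.

0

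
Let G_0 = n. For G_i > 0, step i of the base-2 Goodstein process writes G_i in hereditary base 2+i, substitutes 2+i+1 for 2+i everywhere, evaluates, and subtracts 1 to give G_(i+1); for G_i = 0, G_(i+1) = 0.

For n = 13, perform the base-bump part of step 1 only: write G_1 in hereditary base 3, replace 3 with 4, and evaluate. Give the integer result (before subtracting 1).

1280

(0) 13|_2 = 2^(2 + 1) + 2^2 + 1 ↦ 3^(3 + 1) + 3^3 + 1|_3 = 109 ⇒ 108
(1) 108|_3 = 3^(3 + 1) + 3^3 ↦ 4^(4 + 1) + 4^4|_4 = 1280 ⇒ 1279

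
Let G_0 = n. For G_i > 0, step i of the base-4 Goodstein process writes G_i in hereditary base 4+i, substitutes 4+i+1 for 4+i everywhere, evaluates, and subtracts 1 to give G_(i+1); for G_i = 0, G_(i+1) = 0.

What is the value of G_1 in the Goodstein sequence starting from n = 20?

29

20 —HB4→ 4^2 + 4 —bump→ 5^2 + 5 = 30 —(−1)→ 29
29 —HB5→ 5^2 + 4 —bump→ 6^2 + 4 = 40 —(−1)→ 39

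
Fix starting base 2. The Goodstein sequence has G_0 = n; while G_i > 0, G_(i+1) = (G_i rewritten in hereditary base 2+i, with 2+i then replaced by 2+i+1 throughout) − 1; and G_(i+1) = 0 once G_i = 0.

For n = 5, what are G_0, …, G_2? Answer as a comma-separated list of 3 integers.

G_0=5  [base 2] 2^2 + 1  →[2↦3]→  3^3 + 1 = 28  −1 ⇒ G_1=27
G_1=27  [base 3] 3^3  →[3↦4]→  4^4 = 256  −1 ⇒ G_2=255

5, 27, 255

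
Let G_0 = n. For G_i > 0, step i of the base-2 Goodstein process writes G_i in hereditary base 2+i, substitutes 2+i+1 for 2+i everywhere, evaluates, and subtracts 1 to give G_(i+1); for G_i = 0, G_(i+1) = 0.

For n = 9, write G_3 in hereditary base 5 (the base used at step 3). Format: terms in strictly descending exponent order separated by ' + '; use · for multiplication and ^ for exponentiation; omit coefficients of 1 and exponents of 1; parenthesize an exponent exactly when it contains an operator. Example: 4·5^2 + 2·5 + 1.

[0] 9 ≡ 2^(2 + 1) + 1 (base 2). Lift 3: 82. −1: 81.
[1] 81 ≡ 3^(3 + 1) (base 3). Lift 4: 1024. −1: 1023.
[2] 1023 ≡ 3·4^4 + 3·4^3 + 3·4^2 + 3·4 + 3 (base 4). Lift 5: 9843. −1: 9842.
[3] 9842 ≡ 3·5^5 + 3·5^3 + 3·5^2 + 3·5 + 2 (base 5). Lift 6: 140744. −1: 140743.

3·5^5 + 3·5^3 + 3·5^2 + 3·5 + 2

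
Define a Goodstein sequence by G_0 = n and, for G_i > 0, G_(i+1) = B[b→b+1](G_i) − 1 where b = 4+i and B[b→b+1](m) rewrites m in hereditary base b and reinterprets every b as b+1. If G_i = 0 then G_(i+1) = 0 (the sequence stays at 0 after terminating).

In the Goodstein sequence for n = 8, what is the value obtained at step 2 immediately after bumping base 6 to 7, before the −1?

[0] 8 ≡ 2·4 (base 4). Lift 5: 10. −1: 9.
[1] 9 ≡ 5 + 4 (base 5). Lift 6: 10. −1: 9.
[2] 9 ≡ 6 + 3 (base 6). Lift 7: 10. −1: 9.

10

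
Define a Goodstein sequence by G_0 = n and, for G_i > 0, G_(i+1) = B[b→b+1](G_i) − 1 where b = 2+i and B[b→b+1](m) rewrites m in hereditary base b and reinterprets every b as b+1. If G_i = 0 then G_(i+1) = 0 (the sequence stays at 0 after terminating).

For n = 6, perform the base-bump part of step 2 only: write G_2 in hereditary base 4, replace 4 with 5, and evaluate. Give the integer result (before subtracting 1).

G_0=6  [base 2] 2^2 + 2  →[2↦3]→  3^3 + 3 = 30  −1 ⇒ G_1=29
G_1=29  [base 3] 3^3 + 2  →[3↦4]→  4^4 + 2 = 258  −1 ⇒ G_2=257

3126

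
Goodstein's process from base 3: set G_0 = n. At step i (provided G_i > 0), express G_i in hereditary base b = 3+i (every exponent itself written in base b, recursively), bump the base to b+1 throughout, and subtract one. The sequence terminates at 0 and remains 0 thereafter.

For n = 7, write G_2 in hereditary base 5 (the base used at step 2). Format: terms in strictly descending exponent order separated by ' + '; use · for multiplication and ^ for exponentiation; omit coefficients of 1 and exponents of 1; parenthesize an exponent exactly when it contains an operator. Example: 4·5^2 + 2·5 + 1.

5 + 4

base 3: 7 = 2·3 + 1; at 4: 2·4 + 1 = 9; next = 8
base 4: 8 = 2·4; at 5: 2·5 = 10; next = 9
base 5: 9 = 5 + 4; at 6: 6 + 4 = 10; next = 9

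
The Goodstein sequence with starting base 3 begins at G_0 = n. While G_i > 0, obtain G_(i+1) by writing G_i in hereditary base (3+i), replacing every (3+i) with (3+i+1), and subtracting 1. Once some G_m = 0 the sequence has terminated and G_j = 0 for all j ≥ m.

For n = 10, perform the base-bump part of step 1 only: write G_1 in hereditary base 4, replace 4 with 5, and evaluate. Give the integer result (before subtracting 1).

G_0 = 10. HB_3(10) = 3^2 + 1. Bump = 17. G_1 = 16.
G_1 = 16. HB_4(16) = 4^2. Bump = 25. G_2 = 24.

25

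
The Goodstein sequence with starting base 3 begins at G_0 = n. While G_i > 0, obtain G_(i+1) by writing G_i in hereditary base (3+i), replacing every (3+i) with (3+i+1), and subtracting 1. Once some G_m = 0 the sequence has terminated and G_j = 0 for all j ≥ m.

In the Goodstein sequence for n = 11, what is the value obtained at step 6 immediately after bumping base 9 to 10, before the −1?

52

step 0: 11 = 3^2 + 2; sub 4 for 3: 4^2 + 2; = 18; G_1 = 18−1 = 17
step 1: 17 = 4^2 + 1; sub 5 for 4: 5^2 + 1; = 26; G_2 = 26−1 = 25
step 2: 25 = 5^2; sub 6 for 5: 6^2; = 36; G_3 = 36−1 = 35
step 3: 35 = 5·6 + 5; sub 7 for 6: 5·7 + 5; = 40; G_4 = 40−1 = 39
step 4: 39 = 5·7 + 4; sub 8 for 7: 5·8 + 4; = 44; G_5 = 44−1 = 43
step 5: 43 = 5·8 + 3; sub 9 for 8: 5·9 + 3; = 48; G_6 = 48−1 = 47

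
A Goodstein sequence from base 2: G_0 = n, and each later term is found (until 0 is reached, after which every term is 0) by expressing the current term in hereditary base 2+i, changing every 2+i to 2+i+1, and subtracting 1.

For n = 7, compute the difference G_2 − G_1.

229

base 2: 7 = 2^2 + 2 + 1; at 3: 3^3 + 3 + 1 = 31; next = 30
base 3: 30 = 3^3 + 3; at 4: 4^4 + 4 = 260; next = 259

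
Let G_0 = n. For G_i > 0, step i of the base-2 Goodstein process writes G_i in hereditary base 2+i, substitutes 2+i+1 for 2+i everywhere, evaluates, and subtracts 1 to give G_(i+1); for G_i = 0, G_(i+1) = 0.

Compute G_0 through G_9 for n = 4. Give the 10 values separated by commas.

4, 26, 41, 60, 83, 109, 139, 173, 211, 253

[0] 4 ≡ 2^2 (base 2). Lift 3: 27. −1: 26.
[1] 26 ≡ 2·3^2 + 2·3 + 2 (base 3). Lift 4: 42. −1: 41.
[2] 41 ≡ 2·4^2 + 2·4 + 1 (base 4). Lift 5: 61. −1: 60.
[3] 60 ≡ 2·5^2 + 2·5 (base 5). Lift 6: 84. −1: 83.
[4] 83 ≡ 2·6^2 + 6 + 5 (base 6). Lift 7: 110. −1: 109.
[5] 109 ≡ 2·7^2 + 7 + 4 (base 7). Lift 8: 140. −1: 139.
[6] 139 ≡ 2·8^2 + 8 + 3 (base 8). Lift 9: 174. −1: 173.
[7] 173 ≡ 2·9^2 + 9 + 2 (base 9). Lift 10: 212. −1: 211.
[8] 211 ≡ 2·10^2 + 10 + 1 (base 10). Lift 11: 254. −1: 253.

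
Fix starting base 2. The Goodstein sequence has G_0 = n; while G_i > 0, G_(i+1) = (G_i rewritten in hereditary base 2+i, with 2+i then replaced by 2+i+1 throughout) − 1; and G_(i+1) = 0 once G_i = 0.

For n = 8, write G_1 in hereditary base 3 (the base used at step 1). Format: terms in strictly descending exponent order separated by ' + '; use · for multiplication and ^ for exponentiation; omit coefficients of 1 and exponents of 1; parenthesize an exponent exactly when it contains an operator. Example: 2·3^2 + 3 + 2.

i=0: 8 = 2^(2 + 1) (b=2); 2→3: 3^(3 + 1) = 81; 81−1 = 80
i=1: 80 = 2·3^3 + 2·3^2 + 2·3 + 2 (b=3); 3→4: 2·4^4 + 2·4^2 + 2·4 + 2 = 554; 554−1 = 553

2·3^3 + 2·3^2 + 2·3 + 2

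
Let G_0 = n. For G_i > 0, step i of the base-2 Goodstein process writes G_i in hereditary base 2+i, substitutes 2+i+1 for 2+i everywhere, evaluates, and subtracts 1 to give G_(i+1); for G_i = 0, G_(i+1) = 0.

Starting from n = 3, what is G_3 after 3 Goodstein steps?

2

3 —HB2→ 2 + 1 —bump→ 3 + 1 = 4 —(−1)→ 3
3 —HB3→ 3 —bump→ 4 = 4 —(−1)→ 3
3 —HB4→ 3 —bump→ 3 = 3 —(−1)→ 2
2 —HB5→ 2 —bump→ 2 = 2 —(−1)→ 1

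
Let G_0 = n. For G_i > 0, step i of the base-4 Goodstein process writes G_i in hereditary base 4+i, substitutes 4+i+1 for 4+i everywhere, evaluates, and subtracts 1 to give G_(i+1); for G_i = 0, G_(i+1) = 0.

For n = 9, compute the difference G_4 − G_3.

9 —HB4→ 2·4 + 1 —bump→ 2·5 + 1 = 11 —(−1)→ 10
10 —HB5→ 2·5 —bump→ 2·6 = 12 —(−1)→ 11
11 —HB6→ 6 + 5 —bump→ 7 + 5 = 12 —(−1)→ 11
11 —HB7→ 7 + 4 —bump→ 8 + 4 = 12 —(−1)→ 11

0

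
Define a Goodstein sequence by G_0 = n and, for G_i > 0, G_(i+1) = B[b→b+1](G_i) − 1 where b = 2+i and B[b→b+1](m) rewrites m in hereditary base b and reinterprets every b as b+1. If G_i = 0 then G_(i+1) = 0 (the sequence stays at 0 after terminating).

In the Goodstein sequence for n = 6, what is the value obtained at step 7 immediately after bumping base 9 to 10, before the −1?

i=0: 6 = 2^2 + 2 (b=2); 2→3: 3^3 + 3 = 30; 30−1 = 29
i=1: 29 = 3^3 + 2 (b=3); 3→4: 4^4 + 2 = 258; 258−1 = 257
i=2: 257 = 4^4 + 1 (b=4); 4→5: 5^5 + 1 = 3126; 3126−1 = 3125
i=3: 3125 = 5^5 (b=5); 5→6: 6^6 = 46656; 46656−1 = 46655
i=4: 46655 = 5·6^5 + 5·6^4 + 5·6^3 + 5·6^2 + 5·6 + 5 (b=6); 6→7: 5·7^5 + 5·7^4 + 5·7^3 + 5·7^2 + 5·7 + 5 = 98040; 98040−1 = 98039
i=5: 98039 = 5·7^5 + 5·7^4 + 5·7^3 + 5·7^2 + 5·7 + 4 (b=7); 7→8: 5·8^5 + 5·8^4 + 5·8^3 + 5·8^2 + 5·8 + 4 = 187244; 187244−1 = 187243
i=6: 187243 = 5·8^5 + 5·8^4 + 5·8^3 + 5·8^2 + 5·8 + 3 (b=8); 8→9: 5·9^5 + 5·9^4 + 5·9^3 + 5·9^2 + 5·9 + 3 = 332148; 332148−1 = 332147
i=7: 332147 = 5·9^5 + 5·9^4 + 5·9^3 + 5·9^2 + 5·9 + 2 (b=9); 9→10: 5·10^5 + 5·10^4 + 5·10^3 + 5·10^2 + 5·10 + 2 = 555552; 555552−1 = 555551

555552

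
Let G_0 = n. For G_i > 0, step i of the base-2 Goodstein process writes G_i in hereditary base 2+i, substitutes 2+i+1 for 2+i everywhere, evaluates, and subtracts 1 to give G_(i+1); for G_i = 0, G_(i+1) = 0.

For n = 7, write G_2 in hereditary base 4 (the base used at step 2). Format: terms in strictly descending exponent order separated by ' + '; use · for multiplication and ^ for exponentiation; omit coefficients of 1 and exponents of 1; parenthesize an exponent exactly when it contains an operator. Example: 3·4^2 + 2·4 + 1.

(0) 7|_2 = 2^2 + 2 + 1 ↦ 3^3 + 3 + 1|_3 = 31 ⇒ 30
(1) 30|_3 = 3^3 + 3 ↦ 4^4 + 4|_4 = 260 ⇒ 259
(2) 259|_4 = 4^4 + 3 ↦ 5^5 + 3|_5 = 3128 ⇒ 3127

4^4 + 3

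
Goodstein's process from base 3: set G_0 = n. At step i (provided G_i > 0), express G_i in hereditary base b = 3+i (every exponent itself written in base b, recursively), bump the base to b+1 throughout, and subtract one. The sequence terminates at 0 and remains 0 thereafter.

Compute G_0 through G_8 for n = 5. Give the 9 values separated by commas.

step 0: 5 = 3 + 2; sub 4 for 3: 4 + 2; = 6; G_1 = 6−1 = 5
step 1: 5 = 4 + 1; sub 5 for 4: 5 + 1; = 6; G_2 = 6−1 = 5
step 2: 5 = 5; sub 6 for 5: 6; = 6; G_3 = 6−1 = 5
step 3: 5 = 5; sub 7 for 6: 5; = 5; G_4 = 5−1 = 4
step 4: 4 = 4; sub 8 for 7: 4; = 4; G_5 = 4−1 = 3
step 5: 3 = 3; sub 9 for 8: 3; = 3; G_6 = 3−1 = 2
step 6: 2 = 2; sub 10 for 9: 2; = 2; G_7 = 2−1 = 1
step 7: 1 = 1; sub 11 for 10: 1; = 1; G_8 = 1−1 = 0

5, 5, 5, 5, 4, 3, 2, 1, 0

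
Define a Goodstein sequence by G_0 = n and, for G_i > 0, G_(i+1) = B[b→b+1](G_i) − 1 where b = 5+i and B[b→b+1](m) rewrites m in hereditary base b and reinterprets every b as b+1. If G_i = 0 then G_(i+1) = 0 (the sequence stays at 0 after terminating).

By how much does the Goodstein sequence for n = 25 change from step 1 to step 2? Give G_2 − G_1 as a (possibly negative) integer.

i=0: 25 = 5^2 (b=5); 5→6: 6^2 = 36; 36−1 = 35
i=1: 35 = 5·6 + 5 (b=6); 6→7: 5·7 + 5 = 40; 40−1 = 39

4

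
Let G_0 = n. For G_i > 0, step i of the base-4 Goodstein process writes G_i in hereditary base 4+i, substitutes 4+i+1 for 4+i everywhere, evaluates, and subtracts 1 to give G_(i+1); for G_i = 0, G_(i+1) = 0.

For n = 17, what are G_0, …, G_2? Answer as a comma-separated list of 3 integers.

17, 25, 35

[0] 17 ≡ 4^2 + 1 (base 4). Lift 5: 26. −1: 25.
[1] 25 ≡ 5^2 (base 5). Lift 6: 36. −1: 35.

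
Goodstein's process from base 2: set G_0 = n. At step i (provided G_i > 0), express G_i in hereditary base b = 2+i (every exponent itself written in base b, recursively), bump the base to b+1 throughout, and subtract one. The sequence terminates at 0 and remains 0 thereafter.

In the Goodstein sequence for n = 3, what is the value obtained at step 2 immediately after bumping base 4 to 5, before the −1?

3

step 0: 3 = 2 + 1; sub 3 for 2: 3 + 1; = 4; G_1 = 4−1 = 3
step 1: 3 = 3; sub 4 for 3: 4; = 4; G_2 = 4−1 = 3
step 2: 3 = 3; sub 5 for 4: 3; = 3; G_3 = 3−1 = 2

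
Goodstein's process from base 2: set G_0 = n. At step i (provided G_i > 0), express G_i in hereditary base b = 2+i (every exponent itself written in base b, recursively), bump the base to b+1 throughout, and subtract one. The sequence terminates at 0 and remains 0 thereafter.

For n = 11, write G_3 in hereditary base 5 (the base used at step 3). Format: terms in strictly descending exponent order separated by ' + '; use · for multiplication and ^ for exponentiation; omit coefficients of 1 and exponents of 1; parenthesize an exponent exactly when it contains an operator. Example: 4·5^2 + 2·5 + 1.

step 0: 11 = 2^(2 + 1) + 2 + 1; sub 3 for 2: 3^(3 + 1) + 3 + 1; = 85; G_1 = 85−1 = 84
step 1: 84 = 3^(3 + 1) + 3; sub 4 for 3: 4^(4 + 1) + 4; = 1028; G_2 = 1028−1 = 1027
step 2: 1027 = 4^(4 + 1) + 3; sub 5 for 4: 5^(5 + 1) + 3; = 15628; G_3 = 15628−1 = 15627

5^(5 + 1) + 2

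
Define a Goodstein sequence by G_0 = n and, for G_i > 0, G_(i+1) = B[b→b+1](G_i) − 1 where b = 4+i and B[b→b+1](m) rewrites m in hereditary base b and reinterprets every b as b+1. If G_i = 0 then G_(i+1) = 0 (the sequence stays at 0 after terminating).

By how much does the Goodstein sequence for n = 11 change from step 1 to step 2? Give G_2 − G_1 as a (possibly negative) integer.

1

[0] 11 ≡ 2·4 + 3 (base 4). Lift 5: 13. −1: 12.
[1] 12 ≡ 2·5 + 2 (base 5). Lift 6: 14. −1: 13.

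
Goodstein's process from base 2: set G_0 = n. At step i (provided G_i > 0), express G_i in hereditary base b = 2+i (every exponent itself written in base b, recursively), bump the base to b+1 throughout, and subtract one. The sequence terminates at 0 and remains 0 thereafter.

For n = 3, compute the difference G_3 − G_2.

G_0 = 3. HB_2(3) = 2 + 1. Bump = 4. G_1 = 3.
G_1 = 3. HB_3(3) = 3. Bump = 4. G_2 = 3.
G_2 = 3. HB_4(3) = 3. Bump = 3. G_3 = 2.

-1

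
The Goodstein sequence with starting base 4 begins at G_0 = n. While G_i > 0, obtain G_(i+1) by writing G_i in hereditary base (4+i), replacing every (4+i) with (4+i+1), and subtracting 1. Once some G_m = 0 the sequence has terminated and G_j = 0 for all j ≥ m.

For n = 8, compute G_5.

9

8 —HB4→ 2·4 —bump→ 2·5 = 10 —(−1)→ 9
9 —HB5→ 5 + 4 —bump→ 6 + 4 = 10 —(−1)→ 9
9 —HB6→ 6 + 3 —bump→ 7 + 3 = 10 —(−1)→ 9
9 —HB7→ 7 + 2 —bump→ 8 + 2 = 10 —(−1)→ 9
9 —HB8→ 8 + 1 —bump→ 9 + 1 = 10 —(−1)→ 9
9 —HB9→ 9 —bump→ 10 = 10 —(−1)→ 9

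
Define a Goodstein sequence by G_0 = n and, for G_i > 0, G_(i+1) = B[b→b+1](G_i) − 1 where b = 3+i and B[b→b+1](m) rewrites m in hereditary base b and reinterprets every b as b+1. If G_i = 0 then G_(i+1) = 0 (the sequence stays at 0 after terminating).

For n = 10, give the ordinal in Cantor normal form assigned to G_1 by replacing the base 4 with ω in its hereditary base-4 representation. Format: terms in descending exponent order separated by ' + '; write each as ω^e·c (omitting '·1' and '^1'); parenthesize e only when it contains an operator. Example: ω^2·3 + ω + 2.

ω^2

10 —HB3→ 3^2 + 1 —bump→ 4^2 + 1 = 17 —(−1)→ 16
16 —HB4→ 4^2 —bump→ 5^2 = 25 —(−1)→ 24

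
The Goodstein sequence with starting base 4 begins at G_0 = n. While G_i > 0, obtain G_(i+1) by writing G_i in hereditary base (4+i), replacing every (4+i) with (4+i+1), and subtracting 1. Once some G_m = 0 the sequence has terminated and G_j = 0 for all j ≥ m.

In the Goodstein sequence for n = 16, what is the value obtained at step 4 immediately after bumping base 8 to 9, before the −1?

base 4: 16 = 4^2; at 5: 5^2 = 25; next = 24
base 5: 24 = 4·5 + 4; at 6: 4·6 + 4 = 28; next = 27
base 6: 27 = 4·6 + 3; at 7: 4·7 + 3 = 31; next = 30
base 7: 30 = 4·7 + 2; at 8: 4·8 + 2 = 34; next = 33
base 8: 33 = 4·8 + 1; at 9: 4·9 + 1 = 37; next = 36

37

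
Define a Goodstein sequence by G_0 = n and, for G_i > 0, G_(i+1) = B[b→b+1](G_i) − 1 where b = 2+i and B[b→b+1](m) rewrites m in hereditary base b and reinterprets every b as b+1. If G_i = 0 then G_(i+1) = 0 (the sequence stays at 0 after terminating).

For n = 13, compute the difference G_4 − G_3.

264619

step 0: 13 = 2^(2 + 1) + 2^2 + 1; sub 3 for 2: 3^(3 + 1) + 3^3 + 1; = 109; G_1 = 109−1 = 108
step 1: 108 = 3^(3 + 1) + 3^3; sub 4 for 3: 4^(4 + 1) + 4^4; = 1280; G_2 = 1280−1 = 1279
step 2: 1279 = 4^(4 + 1) + 3·4^3 + 3·4^2 + 3·4 + 3; sub 5 for 4: 5^(5 + 1) + 3·5^3 + 3·5^2 + 3·5 + 3; = 16093; G_3 = 16093−1 = 16092
step 3: 16092 = 5^(5 + 1) + 3·5^3 + 3·5^2 + 3·5 + 2; sub 6 for 5: 6^(6 + 1) + 3·6^3 + 3·6^2 + 3·6 + 2; = 280712; G_4 = 280712−1 = 280711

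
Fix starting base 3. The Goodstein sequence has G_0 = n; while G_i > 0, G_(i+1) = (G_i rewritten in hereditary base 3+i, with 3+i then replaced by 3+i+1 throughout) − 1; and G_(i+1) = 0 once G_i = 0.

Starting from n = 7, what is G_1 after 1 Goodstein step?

[0] 7 ≡ 2·3 + 1 (base 3). Lift 4: 9. −1: 8.
[1] 8 ≡ 2·4 (base 4). Lift 5: 10. −1: 9.

8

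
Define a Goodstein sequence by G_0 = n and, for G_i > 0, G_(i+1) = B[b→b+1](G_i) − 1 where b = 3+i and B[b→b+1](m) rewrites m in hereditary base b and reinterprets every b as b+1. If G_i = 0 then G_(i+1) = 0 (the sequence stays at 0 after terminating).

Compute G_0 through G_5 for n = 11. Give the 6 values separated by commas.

G_0 = 11. HB_3(11) = 3^2 + 2. Bump = 18. G_1 = 17.
G_1 = 17. HB_4(17) = 4^2 + 1. Bump = 26. G_2 = 25.
G_2 = 25. HB_5(25) = 5^2. Bump = 36. G_3 = 35.
G_3 = 35. HB_6(35) = 5·6 + 5. Bump = 40. G_4 = 39.
G_4 = 39. HB_7(39) = 5·7 + 4. Bump = 44. G_5 = 43.

11, 17, 25, 35, 39, 43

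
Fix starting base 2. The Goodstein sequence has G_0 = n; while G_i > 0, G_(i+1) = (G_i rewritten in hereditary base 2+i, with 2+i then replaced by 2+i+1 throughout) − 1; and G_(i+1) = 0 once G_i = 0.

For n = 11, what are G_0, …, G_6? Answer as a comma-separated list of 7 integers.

i=0: 11 = 2^(2 + 1) + 2 + 1 (b=2); 2→3: 3^(3 + 1) + 3 + 1 = 85; 85−1 = 84
i=1: 84 = 3^(3 + 1) + 3 (b=3); 3→4: 4^(4 + 1) + 4 = 1028; 1028−1 = 1027
i=2: 1027 = 4^(4 + 1) + 3 (b=4); 4→5: 5^(5 + 1) + 3 = 15628; 15628−1 = 15627
i=3: 15627 = 5^(5 + 1) + 2 (b=5); 5→6: 6^(6 + 1) + 2 = 279938; 279938−1 = 279937
i=4: 279937 = 6^(6 + 1) + 1 (b=6); 6→7: 7^(7 + 1) + 1 = 5764802; 5764802−1 = 5764801
i=5: 5764801 = 7^(7 + 1) (b=7); 7→8: 8^(8 + 1) = 134217728; 134217728−1 = 134217727

11, 84, 1027, 15627, 279937, 5764801, 134217727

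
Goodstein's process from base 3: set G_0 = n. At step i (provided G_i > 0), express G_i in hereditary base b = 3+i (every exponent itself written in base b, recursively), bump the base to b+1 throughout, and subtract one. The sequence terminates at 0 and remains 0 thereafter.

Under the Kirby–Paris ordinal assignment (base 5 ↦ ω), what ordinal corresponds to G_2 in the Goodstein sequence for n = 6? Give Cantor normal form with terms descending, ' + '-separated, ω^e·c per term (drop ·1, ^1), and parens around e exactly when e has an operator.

ω + 2

i=0: 6 = 2·3 (b=3); 3→4: 2·4 = 8; 8−1 = 7
i=1: 7 = 4 + 3 (b=4); 4→5: 5 + 3 = 8; 8−1 = 7
i=2: 7 = 5 + 2 (b=5); 5→6: 6 + 2 = 8; 8−1 = 7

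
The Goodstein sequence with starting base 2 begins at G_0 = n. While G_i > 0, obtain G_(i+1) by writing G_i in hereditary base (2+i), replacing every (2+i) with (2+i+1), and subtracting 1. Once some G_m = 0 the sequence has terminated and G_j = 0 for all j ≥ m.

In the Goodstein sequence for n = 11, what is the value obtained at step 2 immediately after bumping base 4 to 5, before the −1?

15628

11 —HB2→ 2^(2 + 1) + 2 + 1 —bump→ 3^(3 + 1) + 3 + 1 = 85 —(−1)→ 84
84 —HB3→ 3^(3 + 1) + 3 —bump→ 4^(4 + 1) + 4 = 1028 —(−1)→ 1027
1027 —HB4→ 4^(4 + 1) + 3 —bump→ 5^(5 + 1) + 3 = 15628 —(−1)→ 15627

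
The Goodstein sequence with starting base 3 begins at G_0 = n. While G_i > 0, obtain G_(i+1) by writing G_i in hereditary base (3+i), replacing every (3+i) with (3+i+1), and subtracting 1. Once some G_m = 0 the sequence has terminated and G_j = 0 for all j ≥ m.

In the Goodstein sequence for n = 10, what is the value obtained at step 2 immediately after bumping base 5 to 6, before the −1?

28

i=0: 10 = 3^2 + 1 (b=3); 3→4: 4^2 + 1 = 17; 17−1 = 16
i=1: 16 = 4^2 (b=4); 4→5: 5^2 = 25; 25−1 = 24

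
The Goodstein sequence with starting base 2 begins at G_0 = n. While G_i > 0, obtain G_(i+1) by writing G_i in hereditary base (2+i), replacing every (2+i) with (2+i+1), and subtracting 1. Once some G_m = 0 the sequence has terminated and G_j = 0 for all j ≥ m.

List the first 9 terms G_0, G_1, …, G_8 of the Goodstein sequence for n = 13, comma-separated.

G_0=13  [base 2] 2^(2 + 1) + 2^2 + 1  →[2↦3]→  3^(3 + 1) + 3^3 + 1 = 109  −1 ⇒ G_1=108
G_1=108  [base 3] 3^(3 + 1) + 3^3  →[3↦4]→  4^(4 + 1) + 4^4 = 1280  −1 ⇒ G_2=1279
G_2=1279  [base 4] 4^(4 + 1) + 3·4^3 + 3·4^2 + 3·4 + 3  →[4↦5]→  5^(5 + 1) + 3·5^3 + 3·5^2 + 3·5 + 3 = 16093  −1 ⇒ G_3=16092
G_3=16092  [base 5] 5^(5 + 1) + 3·5^3 + 3·5^2 + 3·5 + 2  →[5↦6]→  6^(6 + 1) + 3·6^3 + 3·6^2 + 3·6 + 2 = 280712  −1 ⇒ G_4=280711
G_4=280711  [base 6] 6^(6 + 1) + 3·6^3 + 3·6^2 + 3·6 + 1  →[6↦7]→  7^(7 + 1) + 3·7^3 + 3·7^2 + 3·7 + 1 = 5765999  −1 ⇒ G_5=5765998
G_5=5765998  [base 7] 7^(7 + 1) + 3·7^3 + 3·7^2 + 3·7  →[7↦8]→  8^(8 + 1) + 3·8^3 + 3·8^2 + 3·8 = 134219480  −1 ⇒ G_6=134219479
G_6=134219479  [base 8] 8^(8 + 1) + 3·8^3 + 3·8^2 + 2·8 + 7  →[8↦9]→  9^(9 + 1) + 3·9^3 + 3·9^2 + 2·9 + 7 = 3486786856  −1 ⇒ G_7=3486786855
G_7=3486786855  [base 9] 9^(9 + 1) + 3·9^3 + 3·9^2 + 2·9 + 6  →[9↦10]→  10^(10 + 1) + 3·10^3 + 3·10^2 + 2·10 + 6 = 100000003326  −1 ⇒ G_8=100000003325

13, 108, 1279, 16092, 280711, 5765998, 134219479, 3486786855, 100000003325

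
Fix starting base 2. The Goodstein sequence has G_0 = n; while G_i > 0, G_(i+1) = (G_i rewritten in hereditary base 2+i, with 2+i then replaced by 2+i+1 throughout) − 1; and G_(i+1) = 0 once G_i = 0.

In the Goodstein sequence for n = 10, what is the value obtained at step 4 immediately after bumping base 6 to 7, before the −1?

G_0=10  [base 2] 2^(2 + 1) + 2  →[2↦3]→  3^(3 + 1) + 3 = 84  −1 ⇒ G_1=83
G_1=83  [base 3] 3^(3 + 1) + 2  →[3↦4]→  4^(4 + 1) + 2 = 1026  −1 ⇒ G_2=1025
G_2=1025  [base 4] 4^(4 + 1) + 1  →[4↦5]→  5^(5 + 1) + 1 = 15626  −1 ⇒ G_3=15625
G_3=15625  [base 5] 5^(5 + 1)  →[5↦6]→  6^(6 + 1) = 279936  −1 ⇒ G_4=279935
G_4=279935  [base 6] 5·6^6 + 5·6^5 + 5·6^4 + 5·6^3 + 5·6^2 + 5·6 + 5  →[6↦7]→  5·7^7 + 5·7^5 + 5·7^4 + 5·7^3 + 5·7^2 + 5·7 + 5 = 4215755  −1 ⇒ G_5=4215754

4215755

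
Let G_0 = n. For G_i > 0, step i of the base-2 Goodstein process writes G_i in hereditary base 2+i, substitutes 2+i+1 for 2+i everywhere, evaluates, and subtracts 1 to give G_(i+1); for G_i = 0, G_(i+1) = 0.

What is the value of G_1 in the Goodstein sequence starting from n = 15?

111

G_0=15  [base 2] 2^(2 + 1) + 2^2 + 2 + 1  →[2↦3]→  3^(3 + 1) + 3^3 + 3 + 1 = 112  −1 ⇒ G_1=111
G_1=111  [base 3] 3^(3 + 1) + 3^3 + 3  →[3↦4]→  4^(4 + 1) + 4^4 + 4 = 1284  −1 ⇒ G_2=1283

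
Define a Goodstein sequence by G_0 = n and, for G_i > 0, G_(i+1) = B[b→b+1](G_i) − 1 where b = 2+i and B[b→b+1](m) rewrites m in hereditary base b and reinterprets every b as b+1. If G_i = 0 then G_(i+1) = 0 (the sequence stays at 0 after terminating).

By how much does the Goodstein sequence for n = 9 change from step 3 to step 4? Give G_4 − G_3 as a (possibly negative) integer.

step 0: 9 = 2^(2 + 1) + 1; sub 3 for 2: 3^(3 + 1) + 1; = 82; G_1 = 82−1 = 81
step 1: 81 = 3^(3 + 1); sub 4 for 3: 4^(4 + 1); = 1024; G_2 = 1024−1 = 1023
step 2: 1023 = 3·4^4 + 3·4^3 + 3·4^2 + 3·4 + 3; sub 5 for 4: 3·5^5 + 3·5^3 + 3·5^2 + 3·5 + 3; = 9843; G_3 = 9843−1 = 9842
step 3: 9842 = 3·5^5 + 3·5^3 + 3·5^2 + 3·5 + 2; sub 6 for 5: 3·6^6 + 3·6^3 + 3·6^2 + 3·6 + 2; = 140744; G_4 = 140744−1 = 140743

130901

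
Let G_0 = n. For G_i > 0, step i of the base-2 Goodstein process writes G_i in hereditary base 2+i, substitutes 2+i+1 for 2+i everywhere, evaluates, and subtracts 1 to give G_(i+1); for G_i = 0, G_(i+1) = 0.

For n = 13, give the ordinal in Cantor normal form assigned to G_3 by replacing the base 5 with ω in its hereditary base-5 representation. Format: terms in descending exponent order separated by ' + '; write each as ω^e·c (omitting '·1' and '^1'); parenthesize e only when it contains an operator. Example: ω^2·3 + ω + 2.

ω^(ω + 1) + ω^3·3 + ω^2·3 + ω·3 + 2

13 —HB2→ 2^(2 + 1) + 2^2 + 1 —bump→ 3^(3 + 1) + 3^3 + 1 = 109 —(−1)→ 108
108 —HB3→ 3^(3 + 1) + 3^3 —bump→ 4^(4 + 1) + 4^4 = 1280 —(−1)→ 1279
1279 —HB4→ 4^(4 + 1) + 3·4^3 + 3·4^2 + 3·4 + 3 —bump→ 5^(5 + 1) + 3·5^3 + 3·5^2 + 3·5 + 3 = 16093 —(−1)→ 16092
16092 —HB5→ 5^(5 + 1) + 3·5^3 + 3·5^2 + 3·5 + 2 —bump→ 6^(6 + 1) + 3·6^3 + 3·6^2 + 3·6 + 2 = 280712 —(−1)→ 280711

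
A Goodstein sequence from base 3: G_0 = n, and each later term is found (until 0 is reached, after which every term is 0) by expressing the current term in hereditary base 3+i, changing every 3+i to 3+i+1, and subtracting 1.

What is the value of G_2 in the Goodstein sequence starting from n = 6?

7

G_0 = 6. HB_3(6) = 2·3. Bump = 8. G_1 = 7.
G_1 = 7. HB_4(7) = 4 + 3. Bump = 8. G_2 = 7.
G_2 = 7. HB_5(7) = 5 + 2. Bump = 8. G_3 = 7.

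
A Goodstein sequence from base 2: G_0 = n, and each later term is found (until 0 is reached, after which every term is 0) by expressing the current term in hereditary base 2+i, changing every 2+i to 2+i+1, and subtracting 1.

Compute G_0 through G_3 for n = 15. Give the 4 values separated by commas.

(0) 15|_2 = 2^(2 + 1) + 2^2 + 2 + 1 ↦ 3^(3 + 1) + 3^3 + 3 + 1|_3 = 112 ⇒ 111
(1) 111|_3 = 3^(3 + 1) + 3^3 + 3 ↦ 4^(4 + 1) + 4^4 + 4|_4 = 1284 ⇒ 1283
(2) 1283|_4 = 4^(4 + 1) + 4^4 + 3 ↦ 5^(5 + 1) + 5^5 + 3|_5 = 18753 ⇒ 18752

15, 111, 1283, 18752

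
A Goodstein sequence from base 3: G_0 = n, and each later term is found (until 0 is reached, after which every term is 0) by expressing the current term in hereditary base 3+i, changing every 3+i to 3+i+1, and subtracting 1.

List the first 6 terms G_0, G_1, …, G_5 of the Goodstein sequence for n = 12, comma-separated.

G_0 = 12. HB_3(12) = 3^2 + 3. Bump = 20. G_1 = 19.
G_1 = 19. HB_4(19) = 4^2 + 3. Bump = 28. G_2 = 27.
G_2 = 27. HB_5(27) = 5^2 + 2. Bump = 38. G_3 = 37.
G_3 = 37. HB_6(37) = 6^2 + 1. Bump = 50. G_4 = 49.
G_4 = 49. HB_7(49) = 7^2. Bump = 64. G_5 = 63.

12, 19, 27, 37, 49, 63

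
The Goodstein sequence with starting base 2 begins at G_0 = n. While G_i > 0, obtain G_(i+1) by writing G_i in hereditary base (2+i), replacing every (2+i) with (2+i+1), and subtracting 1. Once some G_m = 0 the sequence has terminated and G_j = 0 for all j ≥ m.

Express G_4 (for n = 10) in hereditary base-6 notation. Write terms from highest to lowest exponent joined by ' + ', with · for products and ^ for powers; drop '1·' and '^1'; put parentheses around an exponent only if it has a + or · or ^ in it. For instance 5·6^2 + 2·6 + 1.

base 2: 10 = 2^(2 + 1) + 2; at 3: 3^(3 + 1) + 3 = 84; next = 83
base 3: 83 = 3^(3 + 1) + 2; at 4: 4^(4 + 1) + 2 = 1026; next = 1025
base 4: 1025 = 4^(4 + 1) + 1; at 5: 5^(5 + 1) + 1 = 15626; next = 15625
base 5: 15625 = 5^(5 + 1); at 6: 6^(6 + 1) = 279936; next = 279935

5·6^6 + 5·6^5 + 5·6^4 + 5·6^3 + 5·6^2 + 5·6 + 5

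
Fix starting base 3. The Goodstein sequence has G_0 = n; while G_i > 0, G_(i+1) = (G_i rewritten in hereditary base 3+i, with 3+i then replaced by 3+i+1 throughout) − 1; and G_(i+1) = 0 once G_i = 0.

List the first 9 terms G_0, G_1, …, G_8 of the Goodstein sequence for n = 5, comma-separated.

5, 5, 5, 5, 4, 3, 2, 1, 0

base 3: 5 = 3 + 2; at 4: 4 + 2 = 6; next = 5
base 4: 5 = 4 + 1; at 5: 5 + 1 = 6; next = 5
base 5: 5 = 5; at 6: 6 = 6; next = 5
base 6: 5 = 5; at 7: 5 = 5; next = 4
base 7: 4 = 4; at 8: 4 = 4; next = 3
base 8: 3 = 3; at 9: 3 = 3; next = 2
base 9: 2 = 2; at 10: 2 = 2; next = 1
base 10: 1 = 1; at 11: 1 = 1; next = 0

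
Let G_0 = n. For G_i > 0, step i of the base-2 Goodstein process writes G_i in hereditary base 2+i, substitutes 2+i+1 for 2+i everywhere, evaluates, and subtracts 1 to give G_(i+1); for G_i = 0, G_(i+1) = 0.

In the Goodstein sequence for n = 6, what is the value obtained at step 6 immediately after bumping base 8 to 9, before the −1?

(0) 6|_2 = 2^2 + 2 ↦ 3^3 + 3|_3 = 30 ⇒ 29
(1) 29|_3 = 3^3 + 2 ↦ 4^4 + 2|_4 = 258 ⇒ 257
(2) 257|_4 = 4^4 + 1 ↦ 5^5 + 1|_5 = 3126 ⇒ 3125
(3) 3125|_5 = 5^5 ↦ 6^6|_6 = 46656 ⇒ 46655
(4) 46655|_6 = 5·6^5 + 5·6^4 + 5·6^3 + 5·6^2 + 5·6 + 5 ↦ 5·7^5 + 5·7^4 + 5·7^3 + 5·7^2 + 5·7 + 5|_7 = 98040 ⇒ 98039
(5) 98039|_7 = 5·7^5 + 5·7^4 + 5·7^3 + 5·7^2 + 5·7 + 4 ↦ 5·8^5 + 5·8^4 + 5·8^3 + 5·8^2 + 5·8 + 4|_8 = 187244 ⇒ 187243
(6) 187243|_8 = 5·8^5 + 5·8^4 + 5·8^3 + 5·8^2 + 5·8 + 3 ↦ 5·9^5 + 5·9^4 + 5·9^3 + 5·9^2 + 5·9 + 3|_9 = 332148 ⇒ 332147

332148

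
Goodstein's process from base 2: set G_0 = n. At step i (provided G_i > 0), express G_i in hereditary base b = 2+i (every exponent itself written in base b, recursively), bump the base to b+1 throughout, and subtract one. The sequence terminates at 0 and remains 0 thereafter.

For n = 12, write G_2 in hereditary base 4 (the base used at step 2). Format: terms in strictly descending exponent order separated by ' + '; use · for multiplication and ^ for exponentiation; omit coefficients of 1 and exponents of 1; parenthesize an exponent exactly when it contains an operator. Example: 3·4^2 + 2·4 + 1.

G_0=12  [base 2] 2^(2 + 1) + 2^2  →[2↦3]→  3^(3 + 1) + 3^3 = 108  −1 ⇒ G_1=107
G_1=107  [base 3] 3^(3 + 1) + 2·3^2 + 2·3 + 2  →[3↦4]→  4^(4 + 1) + 2·4^2 + 2·4 + 2 = 1066  −1 ⇒ G_2=1065
G_2=1065  [base 4] 4^(4 + 1) + 2·4^2 + 2·4 + 1  →[4↦5]→  5^(5 + 1) + 2·5^2 + 2·5 + 1 = 15686  −1 ⇒ G_3=15685

4^(4 + 1) + 2·4^2 + 2·4 + 1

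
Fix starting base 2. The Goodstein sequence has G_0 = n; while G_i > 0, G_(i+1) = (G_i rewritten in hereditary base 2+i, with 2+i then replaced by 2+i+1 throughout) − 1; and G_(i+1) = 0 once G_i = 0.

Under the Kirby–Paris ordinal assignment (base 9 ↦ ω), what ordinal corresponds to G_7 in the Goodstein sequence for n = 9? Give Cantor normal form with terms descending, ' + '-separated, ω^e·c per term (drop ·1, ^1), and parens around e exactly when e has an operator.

ω^ω·3 + ω^3·3 + ω^2·3 + ω·2 + 6

i=0: 9 = 2^(2 + 1) + 1 (b=2); 2→3: 3^(3 + 1) + 1 = 82; 82−1 = 81
i=1: 81 = 3^(3 + 1) (b=3); 3→4: 4^(4 + 1) = 1024; 1024−1 = 1023
i=2: 1023 = 3·4^4 + 3·4^3 + 3·4^2 + 3·4 + 3 (b=4); 4→5: 3·5^5 + 3·5^3 + 3·5^2 + 3·5 + 3 = 9843; 9843−1 = 9842
i=3: 9842 = 3·5^5 + 3·5^3 + 3·5^2 + 3·5 + 2 (b=5); 5→6: 3·6^6 + 3·6^3 + 3·6^2 + 3·6 + 2 = 140744; 140744−1 = 140743
i=4: 140743 = 3·6^6 + 3·6^3 + 3·6^2 + 3·6 + 1 (b=6); 6→7: 3·7^7 + 3·7^3 + 3·7^2 + 3·7 + 1 = 2471827; 2471827−1 = 2471826
i=5: 2471826 = 3·7^7 + 3·7^3 + 3·7^2 + 3·7 (b=7); 7→8: 3·8^8 + 3·8^3 + 3·8^2 + 3·8 = 50333400; 50333400−1 = 50333399
i=6: 50333399 = 3·8^8 + 3·8^3 + 3·8^2 + 2·8 + 7 (b=8); 8→9: 3·9^9 + 3·9^3 + 3·9^2 + 2·9 + 7 = 1162263922; 1162263922−1 = 1162263921
i=7: 1162263921 = 3·9^9 + 3·9^3 + 3·9^2 + 2·9 + 6 (b=9); 9→10: 3·10^10 + 3·10^3 + 3·10^2 + 2·10 + 6 = 30000003326; 30000003326−1 = 30000003325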